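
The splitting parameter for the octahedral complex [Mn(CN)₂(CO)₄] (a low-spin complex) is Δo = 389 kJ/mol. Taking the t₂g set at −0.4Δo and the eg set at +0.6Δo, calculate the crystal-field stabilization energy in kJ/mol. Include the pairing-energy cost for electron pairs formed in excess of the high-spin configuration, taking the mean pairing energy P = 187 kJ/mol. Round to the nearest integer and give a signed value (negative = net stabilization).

-404

Ligand charges: 2×(-1) from CN⁻ and 4×(+0) from CO sum to -2; with overall charge +0, Mn is +2.
Mn sits in group 7; removing 2 electrons leaves Mn²⁺ with 7 − 2 = 5 d electrons.
Configuration: t₂g⁵ eg⁰.
The orbital stabilization is -2.0Δo = -2.0 × 389 = -778 kJ/mol.
High-spin d⁵ would be t₂g³ eg² with 0 pairs; low-spin has 2, so 2 excess pairs cost +2P = +374 kJ/mol.
Net CFSE = -778 + 374 = -404 kJ/mol.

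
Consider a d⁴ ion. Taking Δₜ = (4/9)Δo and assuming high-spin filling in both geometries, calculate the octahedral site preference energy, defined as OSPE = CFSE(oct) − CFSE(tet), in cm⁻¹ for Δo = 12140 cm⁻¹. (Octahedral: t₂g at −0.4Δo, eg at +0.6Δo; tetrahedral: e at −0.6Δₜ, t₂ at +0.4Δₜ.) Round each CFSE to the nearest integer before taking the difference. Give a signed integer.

-5126

In an octahedral site d⁴ (HS) is t₂g³ eg¹, giving CFSE(oct) = -0.6Δo = -7284 cm⁻¹.
In a tetrahedral site the filling is e² t₂²: CFSE(tet) = -0.4Δₜ = -0.4 × (4/9)(12140) = -2158 cm⁻¹.
OSPE = -7284 − (-2158) = -5126 cm⁻¹.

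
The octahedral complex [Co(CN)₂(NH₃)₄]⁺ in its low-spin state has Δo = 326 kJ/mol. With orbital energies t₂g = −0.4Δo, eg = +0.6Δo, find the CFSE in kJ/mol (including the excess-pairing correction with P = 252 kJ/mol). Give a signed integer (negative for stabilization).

Ligand charges: 2×(-1) from CN⁻ and 4×(+0) from NH₃ sum to -2; with overall charge +1, Co is +3.
Group 9 minus oxidation state +3 gives a d⁶ configuration for Co³⁺.
The d⁶ electrons fill as t₂g⁶ eg⁰.
Orbital CFSE = 6(-0.4) + 0(0.6) = -2.4Δo = -2.4 × 326 = -782 kJ/mol.
Relative to high-spin t₂g⁴ eg² (1 paired), the low-spin configuration has 2 additional pairs, contributing +2 × 252 = +504 kJ/mol.
Overall CFSE = -782 + 504 = -278 kJ/mol.

-278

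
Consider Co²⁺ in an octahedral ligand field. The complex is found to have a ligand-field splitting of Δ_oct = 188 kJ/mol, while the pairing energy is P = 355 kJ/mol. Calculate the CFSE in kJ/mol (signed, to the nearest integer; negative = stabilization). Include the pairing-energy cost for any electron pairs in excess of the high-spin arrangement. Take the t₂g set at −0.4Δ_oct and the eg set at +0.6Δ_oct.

Co²⁺: group 9, so d-count = 9 − 2 = 7.
Δ_oct < P, so pairing is avoided: the ground state is high-spin.
That gives t₂g⁵ eg².
Orbital CFSE = -0.8Δ_oct = -0.8 × 188 = -150 kJ/mol.
High-spin has no excess pairs, so no pairing correction applies.

-150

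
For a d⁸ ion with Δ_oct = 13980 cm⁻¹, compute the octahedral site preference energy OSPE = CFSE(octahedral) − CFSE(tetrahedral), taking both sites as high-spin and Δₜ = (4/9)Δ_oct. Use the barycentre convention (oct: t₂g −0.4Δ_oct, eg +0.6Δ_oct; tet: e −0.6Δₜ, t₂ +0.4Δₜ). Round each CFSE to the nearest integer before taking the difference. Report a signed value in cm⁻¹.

Octahedral high-spin t₂g⁶ eg²: CFSE = -1.2 × 13980 = -16776 cm⁻¹.
In a tetrahedral site the filling is e⁴ t₂⁴: CFSE(tet) = -0.8Δₜ = -0.8 × (4/9)(13980) = -4971 cm⁻¹.
OSPE = CFSE(oct) − CFSE(tet) = -16776 − (-4971) = -11805 cm⁻¹.

-11805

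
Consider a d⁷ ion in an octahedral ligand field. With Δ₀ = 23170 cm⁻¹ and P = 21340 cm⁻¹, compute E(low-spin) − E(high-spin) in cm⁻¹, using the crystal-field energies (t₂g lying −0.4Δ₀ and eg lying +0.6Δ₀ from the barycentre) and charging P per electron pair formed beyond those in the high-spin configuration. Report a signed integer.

-1830

In the high-spin limit (t₂g⁵ eg²) the orbital term is -0.8Δ₀ = -18536 cm⁻¹, with no excess pairing.
Low-spin: t₂g⁶ eg¹, orbital CFSE = -1.8Δ₀ = -41706 cm⁻¹; plus 1 excess pair × P = +21340 cm⁻¹; total -20366 cm⁻¹.
E(LS) − E(HS) = -20366 − (-18536) = -1830 cm⁻¹.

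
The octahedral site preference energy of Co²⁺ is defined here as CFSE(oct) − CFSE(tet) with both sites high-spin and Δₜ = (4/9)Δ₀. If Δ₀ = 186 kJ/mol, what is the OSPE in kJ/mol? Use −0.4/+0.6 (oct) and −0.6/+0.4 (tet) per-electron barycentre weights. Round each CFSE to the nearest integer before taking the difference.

-50

Co is in group 9, so Co²⁺ is d⁷ (9 − 2 = 7).
In an octahedral site d⁷ (HS) is t₂g⁵ eg², giving CFSE(oct) = -0.8Δ₀ = -149 kJ/mol.
Tetrahedral e⁴ t₂³ gives -1.2Δₜ = -1.2 × (4/9) × 186 = -99 kJ/mol.
OSPE = CFSE(oct) − CFSE(tet) = -149 − (-99) = -50 kJ/mol.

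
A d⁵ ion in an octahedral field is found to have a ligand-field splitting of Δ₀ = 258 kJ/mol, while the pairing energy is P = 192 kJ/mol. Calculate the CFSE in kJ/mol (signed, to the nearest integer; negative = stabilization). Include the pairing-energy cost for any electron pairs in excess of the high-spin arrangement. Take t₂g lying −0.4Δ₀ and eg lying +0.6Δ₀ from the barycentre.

-132

With Δ₀ > P the complex is low-spin.
Filling d⁵ accordingly: t₂g⁵ eg⁰.
Orbital CFSE = -2.0Δ₀ = -2.0 × 258 = -516 kJ/mol.
Excess pairs vs high-spin: 2 − 0 = 2; pairing cost = +384 kJ/mol.
Net CFSE = -516 + 384 = -132 kJ/mol.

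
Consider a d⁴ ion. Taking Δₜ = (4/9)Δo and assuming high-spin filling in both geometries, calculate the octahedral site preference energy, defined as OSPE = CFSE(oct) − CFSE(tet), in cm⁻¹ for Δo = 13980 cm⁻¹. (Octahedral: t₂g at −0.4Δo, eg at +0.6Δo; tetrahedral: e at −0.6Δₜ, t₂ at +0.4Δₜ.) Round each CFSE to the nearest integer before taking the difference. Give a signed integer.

-5903

In an octahedral site d⁴ (HS) is t₂g³ eg¹, giving CFSE(oct) = -0.6Δo = -8388 cm⁻¹.
Tetrahedral e² t₂² gives -0.4Δₜ = -0.4 × (4/9) × 13980 = -2485 cm⁻¹.
OSPE = -8388 − (-2485) = -5903 cm⁻¹.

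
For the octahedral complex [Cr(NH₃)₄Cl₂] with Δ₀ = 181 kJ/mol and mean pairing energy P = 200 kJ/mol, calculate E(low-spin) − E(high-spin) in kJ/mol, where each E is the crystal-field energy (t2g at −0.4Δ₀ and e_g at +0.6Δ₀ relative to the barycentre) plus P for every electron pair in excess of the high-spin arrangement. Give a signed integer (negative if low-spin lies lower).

Ligand charges: 4×(+0) from NH₃ and 2×(-1) from Cl⁻ sum to -2; with overall charge +0, Cr is +2.
Cr²⁺: group 6, so d-count = 6 − 2 = 4.
High-spin d⁴ fills as t2g^3 e_g^1 with CFSE 3(−0.4) + 1(+0.6) = -0.6Δ₀ = -109 kJ/mol.
Low-spin t2g^4 e_g^0 gives -1.6Δ₀ = -290 kJ/mol, but forming 1 extra pair costs 1P = 200 kJ/mol, so E(LS) = -290 + 200 = -90 kJ/mol.
The difference is -90 − (-109) = 19 kJ/mol, so high-spin lies lower.

19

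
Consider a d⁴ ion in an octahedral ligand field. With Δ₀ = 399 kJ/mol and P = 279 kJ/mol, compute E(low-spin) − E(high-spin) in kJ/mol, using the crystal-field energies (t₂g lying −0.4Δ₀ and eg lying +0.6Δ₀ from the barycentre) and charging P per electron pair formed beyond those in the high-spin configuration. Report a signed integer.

-120

High-spin: t₂g³ eg¹, CFSE = -0.6Δ₀ = -239 kJ/mol.
For low-spin the configuration is t₂g⁴ eg⁰: orbital energy -1.6 × 399 = -638 kJ/mol, and 1 additional pair relative to high-spin adds 279 kJ/mol, giving -359 kJ/mol.
Thus E(LS) − E(HS) = -120 kJ/mol.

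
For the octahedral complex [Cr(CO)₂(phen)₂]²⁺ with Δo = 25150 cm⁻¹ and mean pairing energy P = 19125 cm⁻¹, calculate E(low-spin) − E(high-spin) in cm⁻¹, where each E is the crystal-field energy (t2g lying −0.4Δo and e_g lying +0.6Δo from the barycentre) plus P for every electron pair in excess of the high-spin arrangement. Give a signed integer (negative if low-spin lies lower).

-6025

Ligand charges: 2×(+0) from CO and 2×(+0) from phen sum to +0; with overall charge +2, Cr is +2.
Cr sits in group 6; removing 2 electrons leaves Cr²⁺ with 6 − 2 = 4 d electrons.
High-spin: t2g^3 e_g^1, CFSE = -0.6Δo = -15090 cm⁻¹.
For low-spin the configuration is t2g^4 e_g^0: orbital energy -1.6 × 25150 = -40240 cm⁻¹, and 1 additional pair relative to high-spin adds 19125 cm⁻¹, giving -21115 cm⁻¹.
The difference is -21115 − (-15090) = -6025 cm⁻¹, so low-spin lies lower.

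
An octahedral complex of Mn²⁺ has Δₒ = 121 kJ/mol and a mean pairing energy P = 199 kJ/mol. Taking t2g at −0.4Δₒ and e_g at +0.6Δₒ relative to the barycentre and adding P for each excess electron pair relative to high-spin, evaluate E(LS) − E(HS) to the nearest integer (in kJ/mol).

Mn sits in group 7; removing 2 electrons leaves Mn²⁺ with 7 − 2 = 5 d electrons.
In the high-spin limit (t2g^3 e_g^2) the orbital term is 0.0Δₒ = 0 kJ/mol, with no excess pairing.
For low-spin the configuration is t2g^5 e_g^0: orbital energy -2.0 × 121 = -242 kJ/mol, and 2 additional pairs relative to high-spin add 398 kJ/mol, giving 156 kJ/mol.
E(LS) − E(HS) = 156 − (0) = 156 kJ/mol.

156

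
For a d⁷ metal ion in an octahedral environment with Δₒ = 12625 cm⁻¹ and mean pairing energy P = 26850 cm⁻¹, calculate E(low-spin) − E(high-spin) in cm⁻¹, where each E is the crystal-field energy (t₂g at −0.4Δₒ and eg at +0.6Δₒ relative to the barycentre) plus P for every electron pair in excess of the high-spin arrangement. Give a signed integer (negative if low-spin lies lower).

14225

High-spin d⁷ fills as t₂g⁵ eg² with CFSE 5(−0.4) + 2(+0.6) = -0.8Δₒ = -10100 cm⁻¹.
For low-spin the configuration is t₂g⁶ eg¹: orbital energy -1.8 × 12625 = -22725 cm⁻¹, and 1 additional pair relative to high-spin adds 26850 cm⁻¹, giving 4125 cm⁻¹.
Thus E(LS) − E(HS) = 14225 cm⁻¹.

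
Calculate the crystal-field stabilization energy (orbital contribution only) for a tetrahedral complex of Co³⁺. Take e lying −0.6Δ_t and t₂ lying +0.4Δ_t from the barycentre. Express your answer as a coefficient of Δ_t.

-0.6 Δ_t

Co is in group 9, so Co³⁺ is d⁶ (9 − 3 = 6).
With tetrahedral geometry the complex is necessarily high-spin.
Configuration: e³ t₂³.
CFSE = 3(-0.6Δ_t) + 3(0.4Δ_t) = -1.8Δ_t + 1.2Δ_t = -0.6Δ_t.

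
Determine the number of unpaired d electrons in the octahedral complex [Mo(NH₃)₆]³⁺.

NH₃ is neutral, so the +3 overall charge sits on Mo: oxidation state +3.
Group 6 minus oxidation state +3 gives a d³ configuration for Mo³⁺.
For octahedral d³ the high- and low-spin configurations coincide.
Configuration: t₂g³ eg⁰, giving 3 unpaired electrons.

3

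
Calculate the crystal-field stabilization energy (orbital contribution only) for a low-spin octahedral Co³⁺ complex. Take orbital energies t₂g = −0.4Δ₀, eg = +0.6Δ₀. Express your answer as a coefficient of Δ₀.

Group 9 minus oxidation state +3 gives a d⁶ configuration for Co³⁺.
Configuration: t₂g⁶ eg⁰.
CFSE = 6(-0.4Δ₀) + 0(0.6Δ₀) = -2.4Δ₀ + 0.0Δ₀ = -2.4Δ₀.

-2.4 Δ₀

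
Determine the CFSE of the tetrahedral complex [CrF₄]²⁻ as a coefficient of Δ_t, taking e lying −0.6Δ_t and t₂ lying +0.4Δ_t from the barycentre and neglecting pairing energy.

-0.4 Δ_t

Each F⁻ contributes -1; 4 × (-1) = -4. With overall charge -2, Cr is in the +2 oxidation state.
Cr is in group 6, so Cr²⁺ is d⁴ (6 − 2 = 4).
Tetrahedral fields are weak (Δₜ ≈ 4/9 Δₒ), so electrons fill high-spin.
Configuration: e² t₂².
CFSE = 2(-0.6Δ_t) + 2(0.4Δ_t) = -1.2Δ_t + 0.8Δ_t = -0.4Δ_t.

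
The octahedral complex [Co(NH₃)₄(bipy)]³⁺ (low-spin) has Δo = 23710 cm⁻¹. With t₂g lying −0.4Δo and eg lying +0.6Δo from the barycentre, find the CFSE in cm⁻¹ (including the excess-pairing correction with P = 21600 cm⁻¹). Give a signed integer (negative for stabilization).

-13704

Ligand charges: 4×(+0) from NH₃ and 1×(+0) from bipy sum to +0; with overall charge +3, Co is +3.
Group 9 minus oxidation state +3 gives a d⁶ configuration for Co³⁺.
Configuration: t₂g⁶ eg⁰.
Orbital CFSE = 6(-0.4) + 0(0.6) = -2.4Δo = -2.4 × 23710 = -56904 cm⁻¹.
High-spin d⁶ would be t₂g⁴ eg² with 1 pair; low-spin has 3, so 2 excess pairs cost +2P = +43200 cm⁻¹.
Net CFSE = -56904 + 43200 = -13704 cm⁻¹.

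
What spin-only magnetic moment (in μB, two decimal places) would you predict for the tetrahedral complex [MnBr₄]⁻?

Each Br⁻ contributes -1; 4 × (-1) = -4. With overall charge -1, Mn is in the +3 oxidation state.
Group 7 minus oxidation state +3 gives a d⁴ configuration for Mn³⁺.
Tetrahedral fields are weak (Δₜ ≈ 4/9 Δₒ), so electrons fill high-spin.
Configuration: e² t₂² → 4 unpaired electrons.
μ(spin-only) = √[4(4+2)] = √24 ≈ 4.90 μB.

4.90 μB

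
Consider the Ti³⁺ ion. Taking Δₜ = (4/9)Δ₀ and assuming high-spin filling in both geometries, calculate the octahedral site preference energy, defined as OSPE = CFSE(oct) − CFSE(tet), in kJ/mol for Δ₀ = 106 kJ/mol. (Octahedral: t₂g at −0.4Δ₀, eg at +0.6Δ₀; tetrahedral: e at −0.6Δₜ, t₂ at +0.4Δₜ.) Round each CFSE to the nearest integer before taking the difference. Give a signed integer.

-14

Ti is in group 4, so Ti³⁺ is d¹ (4 − 3 = 1).
Octahedral high-spin t₂g¹ eg⁰: CFSE = -0.4 × 106 = -42 kJ/mol.
Tetrahedral: e¹ t₂⁰, CFSE = 1(−0.6) + 0(+0.4) = -0.6Δₜ = -0.6 × (4/9) × 106 = -28 kJ/mol.
OSPE = -42 − (-28) = -14 kJ/mol.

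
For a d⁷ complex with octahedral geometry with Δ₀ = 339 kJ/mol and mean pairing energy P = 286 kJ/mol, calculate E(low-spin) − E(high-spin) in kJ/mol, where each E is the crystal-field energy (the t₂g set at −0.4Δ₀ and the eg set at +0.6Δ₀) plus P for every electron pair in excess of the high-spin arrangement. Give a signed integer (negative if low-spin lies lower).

-53

In the high-spin limit (t₂g⁵ eg²) the orbital term is -0.8Δ₀ = -271 kJ/mol, with no excess pairing.
Low-spin: t₂g⁶ eg¹, orbital CFSE = -1.8Δ₀ = -610 kJ/mol; plus 1 excess pair × P = +286 kJ/mol; total -324 kJ/mol.
Thus E(LS) − E(HS) = -53 kJ/mol.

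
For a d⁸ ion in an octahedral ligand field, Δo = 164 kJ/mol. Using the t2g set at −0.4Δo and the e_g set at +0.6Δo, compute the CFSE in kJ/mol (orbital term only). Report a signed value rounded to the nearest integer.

The d⁸ electrons fill as t2g^6 e_g^2.
Orbital CFSE = 6(-0.4) + 2(0.6) = -1.2Δo = -1.2 × 164 = -197 kJ/mol.

-197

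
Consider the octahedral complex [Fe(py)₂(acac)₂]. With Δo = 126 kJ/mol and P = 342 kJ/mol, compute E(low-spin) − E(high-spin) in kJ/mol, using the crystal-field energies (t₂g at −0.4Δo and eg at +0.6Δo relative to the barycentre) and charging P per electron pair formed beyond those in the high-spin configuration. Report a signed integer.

432

Ligand charges: 2×(+0) from py and 2×(-1) from acac⁻ sum to -2; with overall charge +0, Fe is +2.
Fe²⁺: group 8, so d-count = 8 − 2 = 6.
High-spin: t₂g⁴ eg², CFSE = -0.4Δo = -50 kJ/mol.
Low-spin: t₂g⁶ eg⁰, orbital CFSE = -2.4Δo = -302 kJ/mol; plus 2 excess pairs × P = +684 kJ/mol; total 382 kJ/mol.
E(LS) − E(HS) = 382 − (-50) = 432 kJ/mol.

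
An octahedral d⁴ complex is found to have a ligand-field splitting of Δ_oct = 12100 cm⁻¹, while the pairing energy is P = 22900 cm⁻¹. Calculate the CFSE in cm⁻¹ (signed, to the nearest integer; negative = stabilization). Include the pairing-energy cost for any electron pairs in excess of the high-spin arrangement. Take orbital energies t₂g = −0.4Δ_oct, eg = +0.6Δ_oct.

-7260

Since Δ_oct = 12100 cm⁻¹ < P = 22900 cm⁻¹, the complex adopts the high-spin configuration.
That gives t₂g³ eg¹.
Orbital CFSE = -0.6Δ_oct = -0.6 × 12100 = -7260 cm⁻¹.
High-spin has no excess pairs, so no pairing correction applies.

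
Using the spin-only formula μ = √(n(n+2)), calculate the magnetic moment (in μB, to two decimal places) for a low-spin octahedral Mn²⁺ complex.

1.73 μB

Mn²⁺: group 7, so d-count = 7 − 2 = 5.
Configuration: t2g^5 e_g^0 → 1 unpaired electron.
μ(spin-only) = √[1(1+2)] = √3 ≈ 1.73 μB.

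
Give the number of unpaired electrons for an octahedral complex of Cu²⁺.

1

Cu is in group 11, so Cu²⁺ is d⁹ (11 − 2 = 9).
Configuration: t2g^6 e_g^3, giving 1 unpaired electron.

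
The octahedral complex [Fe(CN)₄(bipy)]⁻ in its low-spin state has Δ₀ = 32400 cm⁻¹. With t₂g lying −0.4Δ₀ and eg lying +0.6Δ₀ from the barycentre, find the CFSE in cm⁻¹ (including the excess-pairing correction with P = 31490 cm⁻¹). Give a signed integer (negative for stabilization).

Ligand charges: 4×(-1) from CN⁻ and 1×(+0) from bipy sum to -4; with overall charge -1, Fe is +3.
Fe is in group 8, so Fe³⁺ is d⁵ (8 − 3 = 5).
The d⁵ electrons fill as t₂g⁵ eg⁰.
CFSE(orbital) = 5×(-0.4Δ₀) + 0×(0.6Δ₀) = -2.0Δ₀; with Δ₀ = 32400 cm⁻¹ that is -64800 cm⁻¹.
Relative to high-spin t₂g³ eg² (0 paired), the low-spin configuration has 2 additional pairs, contributing +2 × 31490 = +62980 cm⁻¹.
Combining: -64800 + 62980 = -1820 cm⁻¹.

-1820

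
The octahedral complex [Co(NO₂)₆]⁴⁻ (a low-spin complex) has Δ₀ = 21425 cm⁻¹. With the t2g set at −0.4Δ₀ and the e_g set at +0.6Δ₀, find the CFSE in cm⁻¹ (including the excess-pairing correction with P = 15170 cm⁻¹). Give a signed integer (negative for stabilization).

-23395

Each NO₂⁻ contributes -1; 6 × (-1) = -6. With overall charge -4, Co is in the +2 oxidation state.
Co²⁺: group 9, so d-count = 9 − 2 = 7.
Configuration: t2g^6 e_g^1.
The orbital stabilization is -1.8Δ₀ = -1.8 × 21425 = -38565 cm⁻¹.
Pairing penalty: 3 pairs vs 2 in the high-spin reference → 1 extra × P = 15170 cm⁻¹.
Overall CFSE = -38565 + 15170 = -23395 cm⁻¹.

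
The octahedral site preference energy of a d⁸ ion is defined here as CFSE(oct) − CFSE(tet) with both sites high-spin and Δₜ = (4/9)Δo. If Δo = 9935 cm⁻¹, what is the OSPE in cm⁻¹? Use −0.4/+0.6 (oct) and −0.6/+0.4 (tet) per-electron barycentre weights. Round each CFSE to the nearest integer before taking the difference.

Octahedral (high-spin): t₂g⁶ eg², CFSE = 6(−0.4) + 2(+0.6) = -1.2Δo = -1.2 × 9935 = -11922 cm⁻¹.
Tetrahedral: e⁴ t₂⁴, CFSE = 4(−0.6) + 4(+0.4) = -0.8Δₜ = -0.8 × (4/9) × 9935 = -3532 cm⁻¹.
Subtracting, OSPE = -11922 − (-3532) = -8390 cm⁻¹.

-8390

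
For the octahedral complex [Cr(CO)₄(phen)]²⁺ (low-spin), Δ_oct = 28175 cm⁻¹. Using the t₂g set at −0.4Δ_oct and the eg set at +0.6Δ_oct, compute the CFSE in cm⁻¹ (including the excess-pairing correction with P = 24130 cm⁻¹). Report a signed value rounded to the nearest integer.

-20950

Ligand charges: 4×(+0) from CO and 1×(+0) from phen sum to +0; with overall charge +2, Cr is +2.
Cr sits in group 6; removing 2 electrons leaves Cr²⁺ with 6 − 2 = 4 d electrons.
The d⁴ electrons fill as t₂g⁴ eg⁰.
The orbital stabilization is -1.6Δ_oct = -1.6 × 28175 = -45080 cm⁻¹.
Relative to high-spin t₂g³ eg¹ (0 paired), the low-spin configuration has 1 additional pair, contributing +1 × 24130 = +24130 cm⁻¹.
Combining: -45080 + 24130 = -20950 cm⁻¹.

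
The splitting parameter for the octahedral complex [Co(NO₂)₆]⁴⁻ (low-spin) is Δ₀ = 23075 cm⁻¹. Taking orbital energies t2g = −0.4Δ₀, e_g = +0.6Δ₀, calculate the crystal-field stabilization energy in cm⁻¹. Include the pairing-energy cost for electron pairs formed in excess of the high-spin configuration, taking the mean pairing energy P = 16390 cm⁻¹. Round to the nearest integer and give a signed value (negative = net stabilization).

-25145

Each NO₂⁻ contributes -1; 6 × (-1) = -6. With overall charge -4, Co is in the +2 oxidation state.
Co is in group 9, so Co²⁺ is d⁷ (9 − 2 = 7).
Configuration: t2g^6 e_g^1.
CFSE(orbital) = 6×(-0.4Δ₀) + 1×(0.6Δ₀) = -1.8Δ₀; with Δ₀ = 23075 cm⁻¹ that is -41535 cm⁻¹.
Relative to high-spin t2g^5 e_g^2 (2 paired), the low-spin configuration has 1 additional pair, contributing +1 × 16390 = +16390 cm⁻¹.
Net CFSE = -41535 + 16390 = -25145 cm⁻¹.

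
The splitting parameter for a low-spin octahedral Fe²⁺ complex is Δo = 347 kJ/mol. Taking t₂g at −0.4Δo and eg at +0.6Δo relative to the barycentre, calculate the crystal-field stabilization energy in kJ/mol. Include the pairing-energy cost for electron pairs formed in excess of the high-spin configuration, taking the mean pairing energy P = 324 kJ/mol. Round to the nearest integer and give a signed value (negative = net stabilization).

Fe sits in group 8; removing 2 electrons leaves Fe²⁺ with 8 − 2 = 6 d electrons.
The d⁶ electrons fill as t₂g⁶ eg⁰.
CFSE(orbital) = 6×(-0.4Δo) + 0×(0.6Δo) = -2.4Δo; with Δo = 347 kJ/mol that is -833 kJ/mol.
High-spin d⁶ would be t₂g⁴ eg² with 1 pair; low-spin has 3, so 2 excess pairs cost +2P = +648 kJ/mol.
Combining: -833 + 648 = -185 kJ/mol.

-185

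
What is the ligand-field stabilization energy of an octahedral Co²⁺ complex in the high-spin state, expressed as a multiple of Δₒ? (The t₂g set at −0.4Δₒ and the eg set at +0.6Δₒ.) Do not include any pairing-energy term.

-0.8 Δₒ

Group 9 minus oxidation state +2 gives a d⁷ configuration for Co²⁺.
Configuration: t₂g⁵ eg².
CFSE = 5(-0.4Δₒ) + 2(0.6Δₒ) = -2.0Δₒ + 1.2Δₒ = -0.8Δₒ.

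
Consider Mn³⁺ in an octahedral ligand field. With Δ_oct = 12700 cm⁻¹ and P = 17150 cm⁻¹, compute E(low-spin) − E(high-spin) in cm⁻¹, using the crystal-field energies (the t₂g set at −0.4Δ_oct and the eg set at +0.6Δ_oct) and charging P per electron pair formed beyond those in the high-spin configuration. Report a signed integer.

4450

Mn is in group 7, so Mn³⁺ is d⁴ (7 − 3 = 4).
High-spin: t₂g³ eg¹, CFSE = -0.6Δ_oct = -7620 cm⁻¹.
Low-spin: t₂g⁴ eg⁰, orbital CFSE = -1.6Δ_oct = -20320 cm⁻¹; plus 1 excess pair × P = +17150 cm⁻¹; total -3170 cm⁻¹.
Thus E(LS) − E(HS) = 4450 cm⁻¹.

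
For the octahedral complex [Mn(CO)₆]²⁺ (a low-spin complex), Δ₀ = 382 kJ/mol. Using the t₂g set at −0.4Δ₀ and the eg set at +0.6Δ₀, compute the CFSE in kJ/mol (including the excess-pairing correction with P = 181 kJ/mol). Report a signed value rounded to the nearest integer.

CO is neutral, so the +2 overall charge sits on Mn: oxidation state +2.
Mn is in group 7, so Mn²⁺ is d⁵ (7 − 2 = 5).
Electron filling gives t₂g⁵ eg⁰.
The orbital stabilization is -2.0Δ₀ = -2.0 × 382 = -764 kJ/mol.
Relative to high-spin t₂g³ eg² (0 paired), the low-spin configuration has 2 additional pairs, contributing +2 × 181 = +362 kJ/mol.
Net CFSE = -764 + 362 = -402 kJ/mol.

-402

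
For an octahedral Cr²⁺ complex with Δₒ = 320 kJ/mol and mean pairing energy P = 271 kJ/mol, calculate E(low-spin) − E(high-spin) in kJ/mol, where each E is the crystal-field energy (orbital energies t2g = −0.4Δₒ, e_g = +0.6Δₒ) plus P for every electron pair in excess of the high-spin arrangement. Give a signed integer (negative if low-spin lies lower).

-49

Cr sits in group 6; removing 2 electrons leaves Cr²⁺ with 6 − 2 = 4 d electrons.
High-spin: t2g^3 e_g^1, CFSE = -0.6Δₒ = -192 kJ/mol.
For low-spin the configuration is t2g^4 e_g^0: orbital energy -1.6 × 320 = -512 kJ/mol, and 1 additional pair relative to high-spin adds 271 kJ/mol, giving -241 kJ/mol.
The difference is -241 − (-192) = -49 kJ/mol, so low-spin lies lower.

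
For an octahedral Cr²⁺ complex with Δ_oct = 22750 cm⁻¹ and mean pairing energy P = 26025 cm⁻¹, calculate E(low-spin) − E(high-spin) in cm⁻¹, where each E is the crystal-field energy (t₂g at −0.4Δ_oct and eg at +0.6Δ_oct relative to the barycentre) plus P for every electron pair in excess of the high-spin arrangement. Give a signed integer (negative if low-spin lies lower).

3275

Cr sits in group 6; removing 2 electrons leaves Cr²⁺ with 6 − 2 = 4 d electrons.
In the high-spin limit (t₂g³ eg¹) the orbital term is -0.6Δ_oct = -13650 cm⁻¹, with no excess pairing.
Low-spin: t₂g⁴ eg⁰, orbital CFSE = -1.6Δ_oct = -36400 cm⁻¹; plus 1 excess pair × P = +26025 cm⁻¹; total -10375 cm⁻¹.
E(LS) − E(HS) = -10375 − (-13650) = 3275 cm⁻¹.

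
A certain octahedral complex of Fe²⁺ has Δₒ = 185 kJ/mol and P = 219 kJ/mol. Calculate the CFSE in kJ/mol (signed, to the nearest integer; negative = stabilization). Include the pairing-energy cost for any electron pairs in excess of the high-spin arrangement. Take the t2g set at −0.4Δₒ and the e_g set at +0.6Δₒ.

Fe is in group 8, so Fe²⁺ is d⁶ (8 − 2 = 6).
Δₒ < P, so pairing is avoided: the ground state is high-spin.
Configuration: t2g^4 e_g^2.
Orbital CFSE = -0.4Δₒ = -0.4 × 185 = -74 kJ/mol.
High-spin has no excess pairs, so no pairing correction applies.

-74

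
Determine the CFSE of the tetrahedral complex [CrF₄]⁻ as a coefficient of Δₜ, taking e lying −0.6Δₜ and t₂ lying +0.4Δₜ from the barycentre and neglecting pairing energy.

-0.8 Δₜ

Each F⁻ contributes -1; 4 × (-1) = -4. With overall charge -1, Cr is in the +3 oxidation state.
Cr sits in group 6; removing 3 electrons leaves Cr³⁺ with 6 − 3 = 3 d electrons.
Tetrahedral fields are weak (Δₜ ≈ 4/9 Δₒ), so electrons fill high-spin.
Configuration: e² t₂¹.
CFSE = 2(-0.6Δₜ) + 1(0.4Δₜ) = -1.2Δₜ + 0.4Δₜ = -0.8Δₜ.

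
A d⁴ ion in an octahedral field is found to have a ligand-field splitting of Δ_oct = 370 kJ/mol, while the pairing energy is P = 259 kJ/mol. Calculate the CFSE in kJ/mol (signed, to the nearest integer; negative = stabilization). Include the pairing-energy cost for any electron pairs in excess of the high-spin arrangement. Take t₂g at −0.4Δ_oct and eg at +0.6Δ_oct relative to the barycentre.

-333

Here Δ_oct > P (370 > 259), so the low-spin state is favoured.
That gives t₂g⁴ eg⁰.
Orbital CFSE = -1.6Δ_oct = -1.6 × 370 = -592 kJ/mol.
Excess pairs vs high-spin: 1 − 0 = 1; pairing cost = +259 kJ/mol.
Net CFSE = -592 + 259 = -333 kJ/mol.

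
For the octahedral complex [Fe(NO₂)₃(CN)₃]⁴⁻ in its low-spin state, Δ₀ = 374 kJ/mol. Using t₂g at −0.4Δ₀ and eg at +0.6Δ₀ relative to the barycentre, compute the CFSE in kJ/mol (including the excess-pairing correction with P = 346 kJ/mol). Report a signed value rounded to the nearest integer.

Ligand charges: 3×(-1) from NO₂⁻ and 3×(-1) from CN⁻ sum to -6; with overall charge -4, Fe is +2.
Fe is in group 8, so Fe²⁺ is d⁶ (8 − 2 = 6).
Configuration: t₂g⁶ eg⁰.
The orbital stabilization is -2.4Δ₀ = -2.4 × 374 = -898 kJ/mol.
Pairing penalty: 3 pairs vs 1 in the high-spin reference → 2 extra × P = 692 kJ/mol.
Combining: -898 + 692 = -206 kJ/mol.

-206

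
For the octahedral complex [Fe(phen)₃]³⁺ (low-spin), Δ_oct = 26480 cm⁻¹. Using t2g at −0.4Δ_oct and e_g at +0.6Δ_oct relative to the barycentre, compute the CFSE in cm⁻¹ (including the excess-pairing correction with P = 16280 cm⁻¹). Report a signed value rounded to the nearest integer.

-20400

phen is neutral, so the +3 overall charge sits on Fe: oxidation state +3.
Group 8 minus oxidation state +3 gives a d⁵ configuration for Fe³⁺.
Electron filling gives t2g^5 e_g^0.
The orbital stabilization is -2.0Δ_oct = -2.0 × 26480 = -52960 cm⁻¹.
High-spin d⁵ would be t2g^3 e_g^2 with 0 pairs; low-spin has 2, so 2 excess pairs cost +2P = +32560 cm⁻¹.
Overall CFSE = -52960 + 32560 = -20400 cm⁻¹.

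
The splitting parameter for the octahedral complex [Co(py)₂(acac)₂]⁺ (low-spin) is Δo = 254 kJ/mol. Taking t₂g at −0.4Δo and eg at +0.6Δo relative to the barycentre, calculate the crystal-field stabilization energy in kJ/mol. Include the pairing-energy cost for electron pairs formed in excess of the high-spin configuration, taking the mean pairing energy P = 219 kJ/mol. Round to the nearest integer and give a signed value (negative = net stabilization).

Ligand charges: 2×(+0) from py and 2×(-1) from acac⁻ sum to -2; with overall charge +1, Co is +3.
Co sits in group 9; removing 3 electrons leaves Co³⁺ with 9 − 3 = 6 d electrons.
Electron filling gives t₂g⁶ eg⁰.
The orbital stabilization is -2.4Δo = -2.4 × 254 = -610 kJ/mol.
Relative to high-spin t₂g⁴ eg² (1 paired), the low-spin configuration has 2 additional pairs, contributing +2 × 219 = +438 kJ/mol.
Combining: -610 + 438 = -172 kJ/mol.

-172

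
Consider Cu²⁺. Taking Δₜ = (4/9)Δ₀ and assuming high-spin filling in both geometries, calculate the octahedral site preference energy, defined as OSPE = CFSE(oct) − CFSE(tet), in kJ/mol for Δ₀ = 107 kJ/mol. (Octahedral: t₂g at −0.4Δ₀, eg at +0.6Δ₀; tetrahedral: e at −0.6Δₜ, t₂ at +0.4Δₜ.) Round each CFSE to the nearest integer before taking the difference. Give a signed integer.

-45

Group 11 minus oxidation state +2 gives a d⁹ configuration for Cu²⁺.
Octahedral high-spin t2g^6 e_g^3: CFSE = -0.6 × 107 = -64 kJ/mol.
Tetrahedral: e^4 t2^5, CFSE = 4(−0.6) + 5(+0.4) = -0.4Δₜ = -0.4 × (4/9) × 107 = -19 kJ/mol.
Subtracting, OSPE = -64 − (-19) = -45 kJ/mol.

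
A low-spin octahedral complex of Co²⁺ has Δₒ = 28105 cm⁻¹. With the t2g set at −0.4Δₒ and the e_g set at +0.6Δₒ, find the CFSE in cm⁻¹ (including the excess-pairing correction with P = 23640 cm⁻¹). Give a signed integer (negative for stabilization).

-26949

Co sits in group 9; removing 2 electrons leaves Co²⁺ with 9 − 2 = 7 d electrons.
The d⁷ electrons fill as t2g^6 e_g^1.
The orbital stabilization is -1.8Δₒ = -1.8 × 28105 = -50589 cm⁻¹.
Relative to high-spin t2g^5 e_g^2 (2 paired), the low-spin configuration has 1 additional pair, contributing +1 × 23640 = +23640 cm⁻¹.
Combining: -50589 + 23640 = -26949 cm⁻¹.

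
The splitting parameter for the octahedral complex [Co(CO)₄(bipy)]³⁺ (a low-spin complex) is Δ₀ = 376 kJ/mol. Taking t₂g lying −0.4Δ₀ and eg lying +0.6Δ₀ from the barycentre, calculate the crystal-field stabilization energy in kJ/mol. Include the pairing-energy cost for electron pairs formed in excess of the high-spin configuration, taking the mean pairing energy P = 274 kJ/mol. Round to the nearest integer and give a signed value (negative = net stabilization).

-354

Ligand charges: 4×(+0) from CO and 1×(+0) from bipy sum to +0; with overall charge +3, Co is +3.
Group 9 minus oxidation state +3 gives a d⁶ configuration for Co³⁺.
The d⁶ electrons fill as t₂g⁶ eg⁰.
CFSE(orbital) = 6×(-0.4Δ₀) + 0×(0.6Δ₀) = -2.4Δ₀; with Δ₀ = 376 kJ/mol that is -902 kJ/mol.
High-spin d⁶ would be t₂g⁴ eg² with 1 pair; low-spin has 3, so 2 excess pairs cost +2P = +548 kJ/mol.
Combining: -902 + 548 = -354 kJ/mol.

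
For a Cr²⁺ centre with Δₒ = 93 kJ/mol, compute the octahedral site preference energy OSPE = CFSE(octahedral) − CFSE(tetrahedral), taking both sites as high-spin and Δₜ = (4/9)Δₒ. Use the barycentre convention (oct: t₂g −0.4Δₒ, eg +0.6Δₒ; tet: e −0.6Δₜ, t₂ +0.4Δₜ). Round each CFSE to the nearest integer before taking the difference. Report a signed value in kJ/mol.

Cr is in group 6, so Cr²⁺ is d⁴ (6 − 2 = 4).
In an octahedral site d⁴ (HS) is t2g^3 e_g^1, giving CFSE(oct) = -0.6Δₒ = -56 kJ/mol.
Tetrahedral: e^2 t2^2, CFSE = 2(−0.6) + 2(+0.4) = -0.4Δₜ = -0.4 × (4/9) × 93 = -17 kJ/mol.
OSPE = CFSE(oct) − CFSE(tet) = -56 − (-17) = -39 kJ/mol.

-39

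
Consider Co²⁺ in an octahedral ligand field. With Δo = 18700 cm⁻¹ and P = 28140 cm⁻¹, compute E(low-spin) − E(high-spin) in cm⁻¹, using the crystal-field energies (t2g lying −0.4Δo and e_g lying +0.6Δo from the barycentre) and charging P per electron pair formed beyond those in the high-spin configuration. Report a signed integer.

Co²⁺: group 9, so d-count = 9 − 2 = 7.
High-spin d⁷ fills as t2g^5 e_g^2 with CFSE 5(−0.4) + 2(+0.6) = -0.8Δo = -14960 cm⁻¹.
Low-spin: t2g^6 e_g^1, orbital CFSE = -1.8Δo = -33660 cm⁻¹; plus 1 excess pair × P = +28140 cm⁻¹; total -5520 cm⁻¹.
The difference is -5520 − (-14960) = 9440 cm⁻¹, so high-spin lies lower.

9440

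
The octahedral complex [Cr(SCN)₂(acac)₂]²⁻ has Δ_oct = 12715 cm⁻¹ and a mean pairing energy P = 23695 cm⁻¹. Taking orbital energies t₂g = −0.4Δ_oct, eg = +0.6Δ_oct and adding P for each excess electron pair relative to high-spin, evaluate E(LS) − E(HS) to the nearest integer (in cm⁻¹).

Ligand charges: 2×(-1) from SCN⁻ and 2×(-1) from acac⁻ sum to -4; with overall charge -2, Cr is +2.
Cr sits in group 6; removing 2 electrons leaves Cr²⁺ with 6 − 2 = 4 d electrons.
In the high-spin limit (t₂g³ eg¹) the orbital term is -0.6Δ_oct = -7629 cm⁻¹, with no excess pairing.
Low-spin t₂g⁴ eg⁰ gives -1.6Δ_oct = -20344 cm⁻¹, but forming 1 extra pair costs 1P = 23695 cm⁻¹, so E(LS) = -20344 + 23695 = 3351 cm⁻¹.
E(LS) − E(HS) = 3351 − (-7629) = 10980 cm⁻¹.

10980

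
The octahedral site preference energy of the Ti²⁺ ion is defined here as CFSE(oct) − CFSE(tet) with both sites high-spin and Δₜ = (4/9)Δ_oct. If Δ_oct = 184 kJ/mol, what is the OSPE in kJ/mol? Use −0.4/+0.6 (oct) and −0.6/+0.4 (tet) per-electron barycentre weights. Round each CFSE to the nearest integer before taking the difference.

Ti sits in group 4; removing 2 electrons leaves Ti²⁺ with 4 − 2 = 2 d electrons.
In an octahedral site d² (HS) is t₂g² eg⁰, giving CFSE(oct) = -0.8Δ_oct = -147 kJ/mol.
In a tetrahedral site the filling is e² t₂⁰: CFSE(tet) = -1.2Δₜ = -1.2 × (4/9)(184) = -98 kJ/mol.
OSPE = CFSE(oct) − CFSE(tet) = -147 − (-98) = -49 kJ/mol.

-49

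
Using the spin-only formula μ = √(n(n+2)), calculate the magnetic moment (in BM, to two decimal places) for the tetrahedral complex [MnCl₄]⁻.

4.90 BM

Each Cl⁻ contributes -1; 4 × (-1) = -4. With overall charge -1, Mn is in the +3 oxidation state.
Mn is in group 7, so Mn³⁺ is d⁴ (7 − 3 = 4).
Tetrahedral fields are weak (Δₜ ≈ 4/9 Δₒ), so electrons fill high-spin.
Configuration: e^2 t2^2 → 4 unpaired electrons.
μ(spin-only) = √[4(4+2)] = √24 ≈ 4.90 BM.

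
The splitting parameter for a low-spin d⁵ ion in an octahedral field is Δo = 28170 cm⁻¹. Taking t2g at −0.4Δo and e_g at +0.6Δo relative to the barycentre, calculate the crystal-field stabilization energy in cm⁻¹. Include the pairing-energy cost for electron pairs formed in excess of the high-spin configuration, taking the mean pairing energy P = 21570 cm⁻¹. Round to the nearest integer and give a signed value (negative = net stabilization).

-13200

Configuration: t2g^5 e_g^0.
CFSE(orbital) = 5×(-0.4Δo) + 0×(0.6Δo) = -2.0Δo; with Δo = 28170 cm⁻¹ that is -56340 cm⁻¹.
Pairing penalty: 2 pairs vs 0 in the high-spin reference → 2 extra × P = 43140 cm⁻¹.
Net CFSE = -56340 + 43140 = -13200 cm⁻¹.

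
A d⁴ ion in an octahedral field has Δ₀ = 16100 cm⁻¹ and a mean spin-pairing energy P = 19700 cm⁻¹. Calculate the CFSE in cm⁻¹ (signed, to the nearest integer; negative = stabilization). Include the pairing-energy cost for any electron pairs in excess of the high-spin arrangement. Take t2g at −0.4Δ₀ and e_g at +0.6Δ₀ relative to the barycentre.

Since Δ₀ = 16100 cm⁻¹ < P = 19700 cm⁻¹, the complex adopts the high-spin configuration.
Configuration: t2g^3 e_g^1.
Orbital CFSE = -0.6Δ₀ = -0.6 × 16100 = -9660 cm⁻¹.
High-spin has no excess pairs, so no pairing correction applies.

-9660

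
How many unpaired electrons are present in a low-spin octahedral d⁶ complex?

Configuration: t2g^6 e_g^0, giving 0 unpaired electrons.

0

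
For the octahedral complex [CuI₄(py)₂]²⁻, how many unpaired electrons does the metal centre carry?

1

Ligand charges: 4×(-1) from I⁻ and 2×(+0) from py sum to -4; with overall charge -2, Cu is +2.
Cu is in group 11, so Cu²⁺ is d⁹ (11 − 2 = 9).
Configuration: t₂g⁶ eg³, giving 1 unpaired electron.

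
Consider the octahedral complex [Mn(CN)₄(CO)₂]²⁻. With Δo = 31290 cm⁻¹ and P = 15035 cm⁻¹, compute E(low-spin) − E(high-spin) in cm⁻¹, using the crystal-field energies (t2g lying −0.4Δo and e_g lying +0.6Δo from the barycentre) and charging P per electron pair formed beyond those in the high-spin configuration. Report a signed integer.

-32510

Ligand charges: 4×(-1) from CN⁻ and 2×(+0) from CO sum to -4; with overall charge -2, Mn is +2.
Group 7 minus oxidation state +2 gives a d⁵ configuration for Mn²⁺.
High-spin: t2g^3 e_g^2, CFSE = 0.0Δo = 0 cm⁻¹.
For low-spin the configuration is t2g^5 e_g^0: orbital energy -2.0 × 31290 = -62580 cm⁻¹, and 2 additional pairs relative to high-spin add 30070 cm⁻¹, giving -32510 cm⁻¹.
The difference is -32510 − (0) = -32510 cm⁻¹, so low-spin lies lower.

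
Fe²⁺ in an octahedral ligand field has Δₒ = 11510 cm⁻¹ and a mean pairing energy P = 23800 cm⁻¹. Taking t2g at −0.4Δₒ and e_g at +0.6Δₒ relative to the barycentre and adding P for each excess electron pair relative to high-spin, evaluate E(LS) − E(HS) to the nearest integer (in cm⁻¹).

Group 8 minus oxidation state +2 gives a d⁶ configuration for Fe²⁺.
High-spin d⁶ fills as t2g^4 e_g^2 with CFSE 4(−0.4) + 2(+0.6) = -0.4Δₒ = -4604 cm⁻¹.
Low-spin t2g^6 e_g^0 gives -2.4Δₒ = -27624 cm⁻¹, but forming 2 extra pairs costs 2P = 47600 cm⁻¹, so E(LS) = -27624 + 47600 = 19976 cm⁻¹.
The difference is 19976 − (-4604) = 24580 cm⁻¹, so high-spin lies lower.

24580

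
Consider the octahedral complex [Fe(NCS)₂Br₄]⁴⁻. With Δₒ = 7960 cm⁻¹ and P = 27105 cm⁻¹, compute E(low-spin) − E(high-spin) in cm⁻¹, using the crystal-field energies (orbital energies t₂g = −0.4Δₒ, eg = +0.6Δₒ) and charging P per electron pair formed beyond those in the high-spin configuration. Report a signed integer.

Ligand charges: 2×(-1) from NCS⁻ and 4×(-1) from Br⁻ sum to -6; with overall charge -4, Fe is +2.
Fe²⁺: group 8, so d-count = 8 − 2 = 6.
High-spin: t₂g⁴ eg², CFSE = -0.4Δₒ = -3184 cm⁻¹.
Low-spin: t₂g⁶ eg⁰, orbital CFSE = -2.4Δₒ = -19104 cm⁻¹; plus 2 excess pairs × P = +54210 cm⁻¹; total 35106 cm⁻¹.
E(LS) − E(HS) = 35106 − (-3184) = 38290 cm⁻¹.

38290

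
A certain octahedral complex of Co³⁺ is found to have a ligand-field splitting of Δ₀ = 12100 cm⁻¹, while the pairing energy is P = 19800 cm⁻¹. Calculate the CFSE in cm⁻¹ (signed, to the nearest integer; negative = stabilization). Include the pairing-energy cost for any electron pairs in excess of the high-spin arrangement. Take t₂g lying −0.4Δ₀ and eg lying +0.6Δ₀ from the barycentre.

-4840

Co³⁺: group 9, so d-count = 9 − 3 = 6.
Δ₀ < P, so pairing is avoided: the ground state is high-spin.
Configuration: t₂g⁴ eg².
Orbital CFSE = -0.4Δ₀ = -0.4 × 12100 = -4840 cm⁻¹.
High-spin has no excess pairs, so no pairing correction applies.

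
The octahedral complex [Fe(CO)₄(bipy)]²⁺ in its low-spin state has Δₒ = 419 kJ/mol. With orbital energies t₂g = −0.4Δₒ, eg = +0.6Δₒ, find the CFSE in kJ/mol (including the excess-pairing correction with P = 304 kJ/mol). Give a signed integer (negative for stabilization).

Ligand charges: 4×(+0) from CO and 1×(+0) from bipy sum to +0; with overall charge +2, Fe is +2.
Fe²⁺: group 8, so d-count = 8 − 2 = 6.
The d⁶ electrons fill as t₂g⁶ eg⁰.
Orbital CFSE = 6(-0.4) + 0(0.6) = -2.4Δₒ = -2.4 × 419 = -1006 kJ/mol.
Pairing penalty: 3 pairs vs 1 in the high-spin reference → 2 extra × P = 608 kJ/mol.
Combining: -1006 + 608 = -398 kJ/mol.

-398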